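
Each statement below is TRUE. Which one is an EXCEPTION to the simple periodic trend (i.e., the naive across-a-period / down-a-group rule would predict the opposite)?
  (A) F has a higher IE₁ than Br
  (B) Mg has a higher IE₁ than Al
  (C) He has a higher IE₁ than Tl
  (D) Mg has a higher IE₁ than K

The general trend: IE₁ increases across a period and decreases down a group.
(A) F (period 2, group 17) vs Br (period 4, group 17): the stated order agrees with the simple trend.
(B) Mg (period 3, group 2) vs Al (period 3, group 13): the stated order contradicts the simple trend.
(C) He (period 1, group 18) vs Tl (period 6, group 13): the stated order agrees with the simple trend.
(D) Mg (period 3, group 2) vs K (period 4, group 1): the stated order agrees with the simple trend.
The exception is (B): Al's single 3p electron is easier to remove than one from Mg's filled 3s².

(B)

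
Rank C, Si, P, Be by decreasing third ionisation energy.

Be > C > Si > P

After 2 electrons have been removed, what remains? C²⁺ still has 2 valence electrons; Si²⁺ still has 2 valence electrons; P²⁺ still has 3 valence electrons; Be²⁺ is the bare [He] core.
Core electrons are held far more tightly than valence electrons, so Be tops the IE_3 order.
Valence configurations: C²⁺ [He]2s², Si²⁺ [Ne]3s², P²⁺ [Ne]3s²3p¹.
P²⁺ loses a lone 3p electron whereas Si²⁺ must break into a filled 3s² pair, so IE_3(Si) > IE_3(P) even though P has the higher nuclear charge.
The numbers (kJ/mol): C 4620, Si 3232, P 2914, Be 14849.
Overall IE_3 order: P < Si < C < Be.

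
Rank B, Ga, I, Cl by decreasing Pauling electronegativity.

B is in period 2, group 13; Cl is in period 3, group 17; Ga is in period 4, group 13; I is in period 5, group 17.
Electronegativity increases across a period and decreases down a group, tracking effective nuclear charge and atomic size.
Neither a single period nor a single group — weigh both effects.
B > Ga: they share group 13; the group trend gives B the larger value.
I > B: period and group pull opposite ways; the across-period shift dominates (2.66 vs 2.04).
Cl > I: they share group 17; the group trend gives Cl the larger value.
For reference (Pauling): B 2.04, Cl 3.16, Ga 1.81, I 2.66.
So from highest to lowest: Cl > I > B > Ga.

Cl > I > B > Ga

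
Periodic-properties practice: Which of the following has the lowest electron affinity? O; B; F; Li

Li is in period 2, group 1; B is in period 2, group 13; O is in period 2, group 16; F is in period 2, group 17.
Adding an electron releases more energy for atoms nearer the top right (short of the noble gases).
All lie in period 2; the across-period trend (electron affinity increases left to right) applies, with the exception below.
Note the exception: Li has a higher electron affinity than B, contrary to the simple trend — B's ns²np¹ configuration gives only a small electron affinity — the sparsely filled np subshell binds an added electron weakly.
For reference (kJ/mol): Li 60, B 27, O 141, F 328.
The lowest electron affinity among these belongs to B.

B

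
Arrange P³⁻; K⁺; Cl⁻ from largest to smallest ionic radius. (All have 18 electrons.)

All of these have 18 electrons, so size is governed by nuclear charge alone: the more protons, the stronger the pull on the same electron cloud, and the smaller the ion.
Nuclear charges: K⁺ (Z=19), Cl⁻ (Z=17), P³⁻ (Z=15).
Largest to smallest: P³⁻ > Cl⁻ > K⁺.

P³⁻ > Cl⁻ > K⁺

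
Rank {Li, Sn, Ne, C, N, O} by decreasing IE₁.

Ne > N > O > C > Sn > Li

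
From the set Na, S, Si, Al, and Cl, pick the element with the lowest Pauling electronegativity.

Na

Na is in period 3, group 1; Al is in period 3, group 13; Si is in period 3, group 14; S is in period 3, group 16; Cl is in period 3, group 17.
Electronegativity increases across a period and decreases down a group, tracking effective nuclear charge and atomic size.
All lie in period 3, so electronegativity increases left to right.
The lowest Pauling electronegativity among these belongs to Na.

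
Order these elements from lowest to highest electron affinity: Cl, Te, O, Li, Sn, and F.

Li is in period 2, group 1; O is in period 2, group 16; F is in period 2, group 17; Cl is in period 3, group 17; Sn is in period 5, group 14; Te is in period 5, group 16.
Adding an electron releases more energy for atoms nearer the top right (short of the noble gases).
Neither a single period nor a single group — weigh both effects.
Sn > Li: period and group pull opposite ways; the across-period shift dominates (107 vs 60 kJ/mol).
O > Sn: relative to Sn, both the across-period and down-group shifts push O's electron affinity up.
Te > O: this pair runs against the simple trend — see the exception note.
F > Te: both effects reinforce here, so F is clearly the higher of the two.
Cl > F: this pair runs against the simple trend — see the exception note.
Note the exception: Te has a higher electron affinity than O, contrary to the simple trend — O's compact 2p subshell gives strong electron–electron repulsion on the added electron.
Note the exception: Cl has a higher electron affinity than F, contrary to the simple trend — F's small 2p subshell makes the incoming electron feel strong e⁻–e⁻ repulsion, so Cl actually releases more energy on gaining an electron.
Approximate values (kJ/mol): Li 60, O 141, F 328, Cl 349, Sn 107, Te 190.
So from lowest to highest: Li < Sn < O < Te < F < Cl.

Li < Sn < O < Te < F < Cl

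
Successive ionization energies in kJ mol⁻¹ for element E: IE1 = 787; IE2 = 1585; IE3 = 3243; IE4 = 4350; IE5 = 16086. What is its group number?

Look for the largest jump between consecutive ionization energies: IE5/IE4 ≈ 3.7, far larger than any earlier ratio.
That jump marks the point where a core electron is being removed. So the atom has 4 valence electrons.
A main-group element with 4 valence electrons is in group 14.

Group 14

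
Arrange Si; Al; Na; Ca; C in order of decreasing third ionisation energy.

Na > Ca > C > Si > Al

The third ionization energy removes an electron from the +2 ion. For each element: Si²⁺ still has 2 valence electrons; Al²⁺ still has 1 valence electron; Na²⁺ is already 1 electron into the core; Ca²⁺ is the bare [Ar] core; C²⁺ still has 2 valence electrons.
Pulling an electron out of a noble-gas core costs far more than removing a remaining valence electron, so Ca and Na sit at the high end of IE_3.
Valence configurations: Si²⁺ [Ne]3s², Al²⁺ [Ne]3s¹, C²⁺ [He]2s².
The numbers (kJ/mol): Si 3232, Al 2745, Na 6910, Ca 4912, C 4620.
Overall IE_3 order: Al < Si < C < Ca < Na.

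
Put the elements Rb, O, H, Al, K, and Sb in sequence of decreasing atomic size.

H is in period 1, group 1; O is in period 2, group 16; Al is in period 3, group 13; K is in period 4, group 1; Rb is in period 5, group 1; Sb is in period 5, group 15.
Moving right in a period, electrons are added to the same shell under a stronger nuclear pull, so atoms get smaller; moving down, a new shell is opened and atoms get larger.
Here both period and group differ, so the two effects have to be weighed against each other.
O > H: the two effects oppose for this pair; the down-group effect wins (63 vs 32 pm).
Al > O: both effects reinforce here, so Al is clearly the larger of the two.
Sb > Al: the two effects oppose for this pair; the down-group effect wins (140 vs 126 pm).
K > Sb: period and group pull opposite ways; the across-period shift dominates (196 vs 140 pm).
Rb > K: Rb sits below K in group 1, so the down-group effect alone puts Rb larger.
Tabulated atomic radius (pm): H 32, O 63, Al 126, K 196, Rb 210, Sb 140.
So from largest to smallest: Rb > K > Sb > Al > O > H.

Rb > K > Sb > Al > O > H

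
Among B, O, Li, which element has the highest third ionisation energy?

Li

After 2 electrons have been removed, what remains? B²⁺ still has 1 valence electron; O²⁺ still has 4 valence electrons; Li²⁺ is already 1 electron into the core.
Core electrons are held far more tightly than valence electrons, so Li tops the IE_3 order.
Valence configurations: B²⁺ [He]2s¹, O²⁺ [He]2s²2p².
Approximate IE_3 values (kJ/mol): B 3660, O 5300, Li 11815.
Overall IE_3 order: B < O < Li.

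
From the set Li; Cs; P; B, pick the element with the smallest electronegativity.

Smaller atoms with higher effective nuclear charge are more electronegative.
Here both period and group differ, so the two effects have to be weighed against each other.
Li > Cs: they share group 1; the group trend gives Li the larger value.
B > Li: both are in period 2; the period trend gives B the larger value.
P > B: the two effects oppose for this pair; the across-period effect wins (2.19 vs 2.04).
Approximate values (Pauling): Li 0.98, B 2.04, P 2.19, Cs 0.79.
The smallest electronegativity among these belongs to Cs.

Cs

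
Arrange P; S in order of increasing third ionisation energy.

P < S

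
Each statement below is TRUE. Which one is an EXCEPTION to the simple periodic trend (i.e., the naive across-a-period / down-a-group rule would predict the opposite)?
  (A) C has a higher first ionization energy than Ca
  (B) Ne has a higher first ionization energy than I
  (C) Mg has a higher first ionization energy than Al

The general trend: first ionization energy increases across a period and decreases down a group.
(A) C (period 2, group 14) vs Ca (period 4, group 2): the stated order agrees with the simple trend.
(B) Ne (period 2, group 18) vs I (period 5, group 17): the stated order agrees with the simple trend.
(C) Mg (period 3, group 2) vs Al (period 3, group 13): the stated order contradicts the simple trend.
The exception is (C): Al's single 3p electron is easier to remove than one from Mg's filled 3s².

(C)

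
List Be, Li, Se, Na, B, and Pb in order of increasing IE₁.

Na < Li < Pb < B < Be < Se

First ionization energy rises across a period (greater Z_eff holds electrons more tightly) and falls down a group (valence electrons are farther from the nucleus).
These span different periods and groups, so the two trends combine.
Li > Na: Li sits above Na in group 1, so the down-group effect alone puts Li higher.
Pb > Li: period and group pull opposite ways; the across-period shift dominates (716 vs 520 kJ/mol).
B > Pb: period and group pull opposite ways; the down-group shift dominates (801 vs 716 kJ/mol).
Be > B: this pair runs against the simple trend — see the exception note.
Se > Be: period and group pull opposite ways; the across-period shift dominates (941 vs 900 kJ/mol).
Note the exception: Be has a higher first ionization energy than B, contrary to the simple trend — removing B's lone 2p electron is easier than breaking Be's filled 2s².
Approximate values (kJ/mol): Li 520, Be 900, B 801, Na 496, Se 941, Pb 716.
So from lowest to highest: Na < Li < Pb < B < Be < Se.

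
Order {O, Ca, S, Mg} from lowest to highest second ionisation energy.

Ca < Mg < S < O

The second ionization energy removes an electron from the +1 ion. For each element: O⁺ still has 5 valence electrons; Ca⁺ still has 1 valence electron; S⁺ still has 5 valence electrons; Mg⁺ still has 1 valence electron.
All are still removing valence electrons, so compare the +1 ions as you would atoms: IE_2 generally rises across a period (higher Z_eff) and falls down a group (larger shell), subject to the usual subshell exceptions.
Valence configurations: O⁺ [He]2s²2p³, Ca⁺ [Ar]4s¹, S⁺ [Ne]3s²3p³, Mg⁺ [Ne]3s¹.
Tabulated IE_2 (kJ/mol): O 3388, Ca 1145, S 2252, Mg 1451.
Overall IE_2 order: Ca < Mg < S < O.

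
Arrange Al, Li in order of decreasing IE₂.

IE_2 is the cost of taking one more electron from the +1 cation: Al⁺ still has 2 valence electrons; Li⁺ is the bare [He] core.
Pulling an electron out of a noble-gas core costs far more than removing a remaining valence electron, so Li sits at the high end of IE_2.
Tabulated IE_2 (kJ/mol): Al 1817, Li 7298.
Overall IE_2 order: Al < Li.

Li, Al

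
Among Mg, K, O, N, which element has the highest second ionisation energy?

O

The second ionization energy removes an electron from the +1 ion. For each element: Mg⁺ still has 1 valence electron; K⁺ is the bare [Ar] core; O⁺ still has 5 valence electrons; N⁺ still has 4 valence electrons.
Usually core removal costs more than valence removal, but here the competition is close: a tightly held n=2 valence electron can cost more to remove than an n=3 core electron, so the actual values have to decide it.
Valence configurations: Mg⁺ [Ne]3s¹, O⁺ [He]2s²2p³, N⁺ [He]2s²2p².
The numbers (kJ/mol): Mg 1451, K 3052, O 3388, N 2856.
Putting it together, IE_2: Mg < N < K < O.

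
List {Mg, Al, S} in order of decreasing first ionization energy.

S > Mg > Al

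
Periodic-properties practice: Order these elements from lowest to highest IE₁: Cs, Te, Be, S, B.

Across a period the outer electron is held more tightly (higher IE₁); down a group it sits in a higher shell, more shielded, and comes off more easily.
These span different periods and groups, so the two trends combine.
B > Cs: both effects reinforce here, so B is clearly the higher of the two.
Te > B: the two effects oppose for this pair; the across-period effect wins (869 vs 801 kJ/mol).
Be > Te: the two effects oppose for this pair; the down-group effect wins (900 vs 869 kJ/mol).
S > Be: the two effects oppose for this pair; the across-period effect wins (1000 vs 900 kJ/mol).
Note the exception: Be has a higher first ionization energy than B, contrary to the simple trend — removing B's lone 2p electron is easier than breaking Be's filled 2s².
Approximate values (kJ/mol): Be 900, B 801, S 1000, Te 869, Cs 376.
So from lowest to highest: Cs < B < Te < Be < S.

Cs, B, Te, Be, S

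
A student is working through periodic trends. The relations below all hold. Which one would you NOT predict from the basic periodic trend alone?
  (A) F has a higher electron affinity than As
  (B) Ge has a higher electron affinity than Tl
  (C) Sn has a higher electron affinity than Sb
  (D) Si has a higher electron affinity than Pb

(C)

The general trend: electron affinity increases across a period and decreases down a group.
(A) F (period 2, group 17) vs As (period 4, group 15): the stated order agrees with the simple trend.
(B) Ge (period 4, group 14) vs Tl (period 6, group 13): the stated order agrees with the simple trend.
(C) Sn (period 5, group 14) vs Sb (period 5, group 15): the stated order contradicts the simple trend.
(D) Si (period 3, group 14) vs Pb (period 6, group 14): the stated order agrees with the simple trend.
The exception is (C): adding an electron to Sb's half-filled 5p³ is unfavourable, so Sn has the more exothermic EA.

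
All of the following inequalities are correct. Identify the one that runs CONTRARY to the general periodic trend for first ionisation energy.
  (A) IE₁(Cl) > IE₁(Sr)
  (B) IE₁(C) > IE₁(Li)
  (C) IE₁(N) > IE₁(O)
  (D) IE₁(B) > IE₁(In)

(C)

The general trend: first ionisation energy increases across a period and decreases down a group.
(A) Cl (period 3, group 17) vs Sr (period 5, group 2): the stated order agrees with the simple trend.
(B) C (period 2, group 14) vs Li (period 2, group 1): the stated order agrees with the simple trend.
(C) N (period 2, group 15) vs O (period 2, group 16): the stated order contradicts the simple trend.
(D) B (period 2, group 13) vs In (period 5, group 13): the stated order agrees with the simple trend.
The exception is (C): pairing an electron in O's 2p⁴ costs repulsion energy, so O ionizes more easily than half-filled N (2p³).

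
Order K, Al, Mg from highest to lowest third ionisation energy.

Mg, K, Al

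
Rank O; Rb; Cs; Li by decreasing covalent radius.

Li is in period 2, group 1; O is in period 2, group 16; Rb is in period 5, group 1; Cs is in period 6, group 1.
Radius decreases left→right (rising Z_eff, same n) and increases top→bottom (higher n).
These span different periods and groups, so the two trends combine.
Li > O: Li lies to the left of O in period 2, so the across-period effect alone puts Li larger.
Rb > Li: they share group 1; the group trend gives Rb the larger value.
Cs > Rb: they share group 1; the group trend gives Cs the larger value.
Tabulated atomic radius (pm): Li 133, O 63, Rb 210, Cs 232.
So from largest to smallest: Cs > Rb > Li > O.

Cs > Rb > Li > O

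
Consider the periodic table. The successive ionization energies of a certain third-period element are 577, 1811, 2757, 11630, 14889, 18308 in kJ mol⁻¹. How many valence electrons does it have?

Look for the largest jump between consecutive ionization energies: IE4/IE3 ≈ 4.2, far larger than any earlier ratio.
That jump marks the point where a core electron is being removed. So the atom has 3 valence electrons.

3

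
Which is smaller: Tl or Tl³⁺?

Tl³⁺

Forming Tl³⁺ removes 3 electrons from Tl. Fewer electrons for the same nuclear charge means less shielding and a higher Z_eff on the remaining electrons, and for main-group metals the entire outer shell is lost.
A cation is smaller than its parent atom: Tl³⁺ < Tl.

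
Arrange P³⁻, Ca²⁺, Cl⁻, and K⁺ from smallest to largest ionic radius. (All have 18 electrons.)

Ca²⁺ < K⁺ < Cl⁻ < P³⁻

All of these have 18 electrons, so size is governed by nuclear charge alone: the more protons, the stronger the pull on the same electron cloud, and the smaller the ion.
Nuclear charges: Ca²⁺ (Z=20), K⁺ (Z=19), Cl⁻ (Z=17), P³⁻ (Z=15).
Smallest to largest: Ca²⁺ < K⁺ < Cl⁻ < P³⁻.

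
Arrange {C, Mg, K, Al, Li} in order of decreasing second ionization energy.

Li > K > C > Al > Mg

Consider each +1 ion: C⁺ still has 3 valence electrons; Mg⁺ still has 1 valence electron; K⁺ is the bare [Ar] core; Al⁺ still has 2 valence electrons; Li⁺ is the bare [He] core.
Breaking into a closed-shell core is much more expensive than removing a leftover valence electron — K and Li have the largest IE_2 here.
Valence configurations: C⁺ [He]2s²2p¹, Mg⁺ [Ne]3s¹, Al⁺ [Ne]3s².
The numbers (kJ/mol): C 2353, Mg 1451, K 3052, Al 1817, Li 7298.
Hence IE_2: Mg < Al < C < K < Li.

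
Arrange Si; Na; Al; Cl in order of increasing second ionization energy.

Si, Al, Cl, Na

After 1 electron has been removed, what remains? Si⁺ still has 3 valence electrons; Na⁺ is the bare [Ne] core; Al⁺ still has 2 valence electrons; Cl⁺ still has 6 valence electrons.
Core electrons are held far more tightly than valence electrons, so Na tops the IE_2 order.
Valence configurations: Si⁺ [Ne]3s²3p¹, Al⁺ [Ne]3s², Cl⁺ [Ne]3s²3p⁴.
Si⁺ loses a lone 3p electron whereas Al⁺ must break into a filled 3s² pair, so IE_2(Al) > IE_2(Si) even though Si has the higher nuclear charge.
Approximate IE_2 values (kJ/mol): Si 1577, Na 4562, Al 1817, Cl 2298.
Putting it together, IE_2: Si < Al < Cl < Na.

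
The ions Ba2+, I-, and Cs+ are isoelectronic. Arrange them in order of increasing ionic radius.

All of these have 54 electrons, so size is governed by nuclear charge alone: the more protons, the stronger the pull on the same electron cloud, and the smaller the ion.
Nuclear charges: Ba2+ (Z=56), Cs+ (Z=55), I- (Z=53).
Smallest to largest: Ba2+ < Cs+ < I-.

Ba2+, Cs+, I-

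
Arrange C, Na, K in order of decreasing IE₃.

Na > C > K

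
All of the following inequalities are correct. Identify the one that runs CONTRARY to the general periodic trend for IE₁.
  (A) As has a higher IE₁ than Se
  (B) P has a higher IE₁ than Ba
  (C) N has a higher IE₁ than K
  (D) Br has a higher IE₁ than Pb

(A)

The general trend: IE₁ increases across a period and decreases down a group.
(A) As (period 4, group 15) vs Se (period 4, group 16): the stated order contradicts the simple trend.
(B) P (period 3, group 15) vs Ba (period 6, group 2): the stated order agrees with the simple trend.
(C) N (period 2, group 15) vs K (period 4, group 1): the stated order agrees with the simple trend.
(D) Br (period 4, group 17) vs Pb (period 6, group 14): the stated order agrees with the simple trend.
The exception is (A): Se (4p⁴) ionizes more easily than half-filled As (4p³).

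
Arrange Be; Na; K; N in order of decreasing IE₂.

IE_2 is the cost of taking one more electron from the +1 cation: Be⁺ still has 1 valence electron; Na⁺ is the bare [Ne] core; K⁺ is the bare [Ar] core; N⁺ still has 4 valence electrons.
Pulling an electron out of a noble-gas core costs far more than removing a remaining valence electron, so K and Na sit at the high end of IE_2.
Valence configurations: Be⁺ [He]2s¹, N⁺ [He]2s²2p².
Tabulated IE_2 (kJ/mol): Be 1757, Na 4562, K 3052, N 2856.
So the second ionization energies run Be < N < K < Na.

Na > K > N > Be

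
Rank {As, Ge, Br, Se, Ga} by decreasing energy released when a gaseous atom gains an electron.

Ga is in period 4, group 13; Ge is in period 4, group 14; As is in period 4, group 15; Se is in period 4, group 16; Br is in period 4, group 17.
Electron affinity generally becomes more exothermic across a period toward the halogens and less exothermic down a group.
All lie in period 4; the across-period trend (electron affinity increases left to right) applies, with the exception below.
Note the exception: Ge has a higher electron affinity than As, contrary to the simple trend — adding an electron to As's half-filled 4p³ is unfavourable, so Ge (4p²) has the more exothermic EA.
Tabulated electron affinity (kJ/mol): Ga 29, Ge 119, As 78, Se 195, Br 325.
So from highest to lowest: Br > Se > Ge > As > Ga.

Br > Se > Ge > As > Ga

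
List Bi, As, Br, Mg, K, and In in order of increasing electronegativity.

K < Mg < In < Bi < As < Br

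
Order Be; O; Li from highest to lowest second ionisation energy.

Consider each +1 ion: Be⁺ still has 1 valence electron; O⁺ still has 5 valence electrons; Li⁺ is the bare [He] core.
Pulling an electron out of a noble-gas core costs far more than removing a remaining valence electron, so Li sits at the high end of IE_2.
Valence configurations: Be⁺ [He]2s¹, O⁺ [He]2s²2p³.
Approximate IE_2 values (kJ/mol): Be 1757, O 3388, Li 7298.
Putting it together, IE_2: Be < O < Li.

Li > O > Be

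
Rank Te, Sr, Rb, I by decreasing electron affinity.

I > Te > Rb > Sr

Rb is in period 5, group 1; Sr is in period 5, group 2; Te is in period 5, group 16; I is in period 5, group 17.
Adding an electron releases more energy for atoms nearer the top right (short of the noble gases).
All lie in period 5; the across-period trend (electron affinity increases left to right) applies, with the exception below.
Note the exception: Rb has a higher electron affinity than Sr, contrary to the simple trend — adding an electron to Sr (ns²) has to open a new, higher-energy np subshell, which is unfavourable.
For reference (kJ/mol): Rb 47, Sr 5, Te 190, I 295.
So from highest to lowest: I > Te > Rb > Sr.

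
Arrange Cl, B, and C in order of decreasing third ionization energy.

IE_3 is the cost of taking one more electron from the +2 cation: Cl²⁺ still has 5 valence electrons; B²⁺ still has 1 valence electron; C²⁺ still has 2 valence electrons.
All are still removing valence electrons, so compare the +2 ions as you would atoms: IE_3 generally rises across a period (higher Z_eff) and falls down a group (larger shell), subject to the usual subshell exceptions.
Valence configurations: Cl²⁺ [Ne]3s²3p³, B²⁺ [He]2s¹, C²⁺ [He]2s².
Approximate IE_3 values (kJ/mol): Cl 3822, B 3660, C 4620.
Hence IE_3: B < Cl < C.

C > Cl > B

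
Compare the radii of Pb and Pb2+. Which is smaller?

Pb2+

Forming Pb2+ removes 2 electrons from Pb. Fewer electrons for the same nuclear charge means less shielding and a higher Z_eff on the remaining electrons.
A cation is smaller than its parent atom: Pb2+ < Pb.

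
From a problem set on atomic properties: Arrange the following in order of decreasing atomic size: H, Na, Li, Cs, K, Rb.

H is in period 1, group 1; Li is in period 2, group 1; Na is in period 3, group 1; K is in period 4, group 1; Rb is in period 5, group 1; Cs is in period 6, group 1.
Atomic radius shrinks across a period as nuclear charge pulls the same shell inward, and grows down a group as new shells are added.
All are in group 1, so atomic radius increases down the group.
So from largest to smallest: Cs > Rb > K > Na > Li > H.

Cs > Rb > K > Na > Li > H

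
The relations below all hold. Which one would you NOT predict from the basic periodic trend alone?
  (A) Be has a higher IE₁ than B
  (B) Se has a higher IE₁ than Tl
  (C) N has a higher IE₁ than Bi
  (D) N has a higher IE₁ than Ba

The general trend: IE₁ increases across a period and decreases down a group.
(A) Be (period 2, group 2) vs B (period 2, group 13): the stated order contradicts the simple trend.
(B) Se (period 4, group 16) vs Tl (period 6, group 13): the stated order agrees with the simple trend.
(C) N (period 2, group 15) vs Bi (period 6, group 15): the stated order agrees with the simple trend.
(D) N (period 2, group 15) vs Ba (period 6, group 2): the stated order agrees with the simple trend.
The exception is (A): removing B's lone 2p electron is easier than breaking Be's filled 2s².

(A)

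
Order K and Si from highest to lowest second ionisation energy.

Consider each +1 ion: K⁺ is the bare [Ar] core; Si⁺ still has 3 valence electrons.
Breaking into a closed-shell core is much more expensive than removing a leftover valence electron — K has the largest IE_2 here.
The numbers (kJ/mol): K 3052, Si 1577.
So the second ionization energies run Si < K.

K > Si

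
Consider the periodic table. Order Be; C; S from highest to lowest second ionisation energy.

C, S, Be

After 1 electron has been removed, what remains? Be⁺ still has 1 valence electron; C⁺ still has 3 valence electrons; S⁺ still has 5 valence electrons.
All are still removing valence electrons, so compare the +1 ions as you would atoms: IE_2 generally rises across a period (higher Z_eff) and falls down a group (larger shell), subject to the usual subshell exceptions.
Valence configurations: Be⁺ [He]2s¹, C⁺ [He]2s²2p¹, S⁺ [Ne]3s²3p³.
The numbers (kJ/mol): Be 1757, C 2353, S 2252.
Putting it together, IE_2: Be < S < C.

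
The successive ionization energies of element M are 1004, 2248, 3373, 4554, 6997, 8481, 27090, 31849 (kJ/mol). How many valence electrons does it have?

Look for the largest jump between consecutive ionization energies: IE7/IE6 ≈ 3.2, far larger than any earlier ratio.
That jump marks the point where a core electron is being removed. So the atom has 6 valence electrons.

6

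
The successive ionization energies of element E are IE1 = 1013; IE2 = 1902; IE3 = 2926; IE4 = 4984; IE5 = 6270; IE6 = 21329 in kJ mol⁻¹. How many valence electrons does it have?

5

Look for the largest jump between consecutive ionization energies: IE6/IE5 ≈ 3.4, far larger than any earlier ratio.
That jump marks the point where a core electron is being removed. So the atom has 5 valence electrons.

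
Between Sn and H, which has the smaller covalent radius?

Atomic radius shrinks across a period as nuclear charge pulls the same shell inward, and grows down a group as new shells are added.
Here both period and group differ, so the two effects have to be weighed against each other.
Sn > H: the two effects oppose for this pair; the down-group effect wins (140 vs 32 pm).
For reference (pm): H 32, Sn 140.
So H has the smaller covalent radius (H < Sn).

H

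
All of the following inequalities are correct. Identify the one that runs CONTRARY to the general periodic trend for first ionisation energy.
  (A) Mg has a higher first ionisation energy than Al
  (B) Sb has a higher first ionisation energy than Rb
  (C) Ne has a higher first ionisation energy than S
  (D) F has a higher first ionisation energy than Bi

The general trend: first ionisation energy increases across a period and decreases down a group.
(A) Mg (period 3, group 2) vs Al (period 3, group 13): the stated order contradicts the simple trend.
(B) Sb (period 5, group 15) vs Rb (period 5, group 1): the stated order agrees with the simple trend.
(C) Ne (period 2, group 18) vs S (period 3, group 16): the stated order agrees with the simple trend.
(D) F (period 2, group 17) vs Bi (period 6, group 15): the stated order agrees with the simple trend.
The exception is (A): Al's single 3p electron is easier to remove than one from Mg's filled 3s².

(A)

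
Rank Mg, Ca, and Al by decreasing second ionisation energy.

The second ionization energy removes an electron from the +1 ion. For each element: Mg⁺ still has 1 valence electron; Ca⁺ still has 1 valence electron; Al⁺ still has 2 valence electrons.
All are still removing valence electrons, so compare the +1 ions as you would atoms: IE_2 generally rises across a period (higher Z_eff) and falls down a group (larger shell), subject to the usual subshell exceptions.
Valence configurations: Mg⁺ [Ne]3s¹, Ca⁺ [Ar]4s¹, Al⁺ [Ne]3s².
Tabulated IE_2 (kJ/mol): Mg 1451, Ca 1145, Al 1817.
Putting it together, IE_2: Ca < Mg < Al.

Al > Mg > Ca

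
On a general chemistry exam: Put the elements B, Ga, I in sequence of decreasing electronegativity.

I > B > Ga

B is in period 2, group 13; Ga is in period 4, group 13; I is in period 5, group 17.
Atoms toward the upper right of the periodic table pull bonding electrons most strongly.
Here both period and group differ, so the two effects have to be weighed against each other.
B > Ga: B sits above Ga in group 13, so the down-group effect alone puts B higher.
I > B: period and group pull opposite ways; the across-period shift dominates (2.66 vs 2.04).
For reference (Pauling): B 2.04, Ga 1.81, I 2.66.
So from highest to lowest: I > B > Ga.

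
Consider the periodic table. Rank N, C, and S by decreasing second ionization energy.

N, C, S

The second ionization energy removes an electron from the +1 ion. For each element: N⁺ still has 4 valence electrons; C⁺ still has 3 valence electrons; S⁺ still has 5 valence electrons.
All are still removing valence electrons, so compare the +1 ions as you would atoms: IE_2 generally rises across a period (higher Z_eff) and falls down a group (larger shell), subject to the usual subshell exceptions.
Valence configurations: N⁺ [He]2s²2p², C⁺ [He]2s²2p¹, S⁺ [Ne]3s²3p³.
Approximate IE_2 values (kJ/mol): N 2856, C 2353, S 2252.
So the second ionization energies run S < C < N.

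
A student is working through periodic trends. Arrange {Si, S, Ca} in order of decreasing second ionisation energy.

S > Si > Ca

Consider each +1 ion: Si⁺ still has 3 valence electrons; S⁺ still has 5 valence electrons; Ca⁺ still has 1 valence electron.
All are still removing valence electrons, so compare the +1 ions as you would atoms: IE_2 generally rises across a period (higher Z_eff) and falls down a group (larger shell), subject to the usual subshell exceptions.
Valence configurations: Si⁺ [Ne]3s²3p¹, S⁺ [Ne]3s²3p³, Ca⁺ [Ar]4s¹.
Tabulated IE_2 (kJ/mol): Si 1577, S 2252, Ca 1145.
So the second ionization energies run Ca < Si < S.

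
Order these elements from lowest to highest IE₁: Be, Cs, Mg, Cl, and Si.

Cs, Mg, Si, Be, Cl

IE₁ increases left→right with effective nuclear charge and decreases top→bottom as the valence shell moves farther out.
Here both period and group differ, so the two effects have to be weighed against each other.
Mg > Cs: both effects reinforce here, so Mg is clearly the higher of the two.
Si > Mg: Si lies to the right of Mg in period 3, so the across-period effect alone puts Si higher.
Be > Si: the two effects oppose for this pair; the down-group effect wins (900 vs 786 kJ/mol).
Cl > Be: period and group pull opposite ways; the across-period shift dominates (1251 vs 900 kJ/mol).
Approximate values (kJ/mol): Be 900, Mg 738, Si 786, Cl 1251, Cs 376.
So from lowest to highest: Cs < Mg < Si < Be < Cl.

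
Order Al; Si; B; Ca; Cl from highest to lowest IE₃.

The third ionization energy removes an electron from the +2 ion. For each element: Al²⁺ still has 1 valence electron; Si²⁺ still has 2 valence electrons; B²⁺ still has 1 valence electron; Ca²⁺ is the bare [Ar] core; Cl²⁺ still has 5 valence electrons.
Pulling an electron out of a noble-gas core costs far more than removing a remaining valence electron, so Ca sits at the high end of IE_3.
Valence configurations: Al²⁺ [Ne]3s¹, Si²⁺ [Ne]3s², B²⁺ [He]2s¹, Cl²⁺ [Ne]3s²3p³.
The numbers (kJ/mol): Al 2745, Si 3232, B 3660, Ca 4912, Cl 3822.
So the third ionization energies run Al < Si < B < Cl < Ca.

Ca, Cl, B, Si, Al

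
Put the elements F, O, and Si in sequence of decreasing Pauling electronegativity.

F, O, Si

O is in period 2, group 16; F is in period 2, group 17; Si is in period 3, group 14.
Atoms toward the upper right of the periodic table pull bonding electrons most strongly.
These span different periods and groups, so the two trends combine.
O > Si: both effects reinforce here, so O is clearly the higher of the two.
F > O: both are in period 2; the period trend gives F the larger value.
For reference (Pauling): O 3.44, F 3.98, Si 1.90.
So from highest to lowest: F > O > Si.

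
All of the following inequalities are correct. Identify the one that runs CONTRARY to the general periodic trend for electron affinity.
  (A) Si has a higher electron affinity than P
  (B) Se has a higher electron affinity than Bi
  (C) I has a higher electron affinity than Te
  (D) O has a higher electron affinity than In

(A)

The general trend: electron affinity increases across a period and decreases down a group.
(A) Si (period 3, group 14) vs P (period 3, group 15): the stated order contradicts the simple trend.
(B) Se (period 4, group 16) vs Bi (period 6, group 15): the stated order agrees with the simple trend.
(C) I (period 5, group 17) vs Te (period 5, group 16): the stated order agrees with the simple trend.
(D) O (period 2, group 16) vs In (period 5, group 13): the stated order agrees with the simple trend.
The exception is (A): adding an electron to P's half-filled 3p³ is unfavourable, so Si (3p²) has the more exothermic EA.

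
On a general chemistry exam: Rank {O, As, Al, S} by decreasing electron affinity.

O is in period 2, group 16; Al is in period 3, group 13; S is in period 3, group 16; As is in period 4, group 15.
Electron affinity generally becomes more exothermic across a period toward the halogens and less exothermic down a group.
Here both period and group differ, so the two effects have to be weighed against each other.
As > Al: period and group pull opposite ways; the across-period shift dominates (78 vs 42 kJ/mol).
O > As: relative to As, both the across-period and down-group shifts push O's electron affinity up.
S > O: this pair runs against the simple trend — see the exception note.
Note the exception: S has a higher electron affinity than O, contrary to the simple trend — the compact 2p subshell of O repels the added electron more than S's larger 3p does.
For reference (kJ/mol): O 141, Al 42, S 200, As 78.
So from highest to lowest: S > O > As > Al.

S > O > As > Al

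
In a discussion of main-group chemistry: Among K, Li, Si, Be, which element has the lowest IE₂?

Si

IE_2 is the cost of taking one more electron from the +1 cation: K⁺ is the bare [Ar] core; Li⁺ is the bare [He] core; Si⁺ still has 3 valence electrons; Be⁺ still has 1 valence electron.
Core electrons are held far more tightly than valence electrons, so K and Li top the IE_2 order.
Valence configurations: Si⁺ [Ne]3s²3p¹, Be⁺ [He]2s¹.
The numbers (kJ/mol): K 3052, Li 7298, Si 1577, Be 1757.
So the second ionization energies run Si < Be < K < Li.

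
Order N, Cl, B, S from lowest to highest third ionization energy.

Consider each +2 ion: N²⁺ still has 3 valence electrons; Cl²⁺ still has 5 valence electrons; B²⁺ still has 1 valence electron; S²⁺ still has 4 valence electrons.
All are still removing valence electrons, so compare the +2 ions as you would atoms: IE_3 generally rises across a period (higher Z_eff) and falls down a group (larger shell), subject to the usual subshell exceptions.
Valence configurations: N²⁺ [He]2s²2p¹, Cl²⁺ [Ne]3s²3p³, B²⁺ [He]2s¹, S²⁺ [Ne]3s²3p².
The numbers (kJ/mol): N 4578, Cl 3822, B 3660, S 3357.
Overall IE_3 order: S < B < Cl < N.

S < B < Cl < N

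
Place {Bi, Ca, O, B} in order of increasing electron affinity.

Ca < B < Bi < O

B is in period 2, group 13; O is in period 2, group 16; Ca is in period 4, group 2; Bi is in period 6, group 15.
EA tends to increase across a period and decrease down a group, though the pattern is less regular than for IE or radius.
These span different periods and groups, so the two trends combine.
B > Ca: relative to Ca, both the across-period and down-group shifts push B's electron affinity up.
Bi > B: the two effects oppose for this pair; the across-period effect wins (91 vs 27 kJ/mol).
O > Bi: relative to Bi, both the across-period and down-group shifts push O's electron affinity up.
Tabulated electron affinity (kJ/mol): B 27, O 141, Ca 2, Bi 91.
So from lowest to highest: Ca < B < Bi < O.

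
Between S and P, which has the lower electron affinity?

EA tends to increase across a period and decrease down a group, though the pattern is less regular than for IE or radius.
All lie in period 3, so electron affinity increases left to right.
So P has the lower electron affinity (P < S).

P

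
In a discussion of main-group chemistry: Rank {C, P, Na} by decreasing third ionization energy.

Na > C > P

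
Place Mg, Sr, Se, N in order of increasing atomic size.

N, Se, Mg, Sr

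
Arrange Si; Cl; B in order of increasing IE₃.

The third ionization energy removes an electron from the +2 ion. For each element: Si²⁺ still has 2 valence electrons; Cl²⁺ still has 5 valence electrons; B²⁺ still has 1 valence electron.
All are still removing valence electrons, so compare the +2 ions as you would atoms: IE_3 generally rises across a period (higher Z_eff) and falls down a group (larger shell), subject to the usual subshell exceptions.
Valence configurations: Si²⁺ [Ne]3s², Cl²⁺ [Ne]3s²3p³, B²⁺ [He]2s¹.
Tabulated IE_3 (kJ/mol): Si 3232, Cl 3822, B 3660.
Overall IE_3 order: Si < B < Cl.

Si, B, Cl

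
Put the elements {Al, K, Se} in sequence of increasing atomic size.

Se < Al < K

Al is in period 3, group 13; K is in period 4, group 1; Se is in period 4, group 16.
Atomic radius shrinks across a period as nuclear charge pulls the same shell inward, and grows down a group as new shells are added.
Neither a single period nor a single group — weigh both effects.
Al > Se: period and group pull opposite ways; the across-period shift dominates (126 vs 116 pm).
K > Al: relative to Al, both the across-period and down-group shifts push K's atomic radius up.
For reference (pm): Al 126, K 196, Se 116.
So from smallest to largest: Se < Al < K.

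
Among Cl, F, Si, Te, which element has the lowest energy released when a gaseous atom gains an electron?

F is in period 2, group 17; Si is in period 3, group 14; Cl is in period 3, group 17; Te is in period 5, group 16.
EA tends to increase across a period and decrease down a group, though the pattern is less regular than for IE or radius.
Neither a single period nor a single group — weigh both effects.
Te > Si: the two effects oppose for this pair; the across-period effect wins (190 vs 134 kJ/mol).
F > Te: relative to Te, both the across-period and down-group shifts push F's electron affinity up.
Cl > F: this pair runs against the simple trend — see the exception note.
Note the exception: Cl has a higher electron affinity than F, contrary to the simple trend — F's small 2p subshell makes the incoming electron feel strong e⁻–e⁻ repulsion, so Cl actually releases more energy on gaining an electron.
Approximate values (kJ/mol): F 328, Si 134, Cl 349, Te 190.
The lowest energy released when a gaseous atom gains an electron among these belongs to Si.

Si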